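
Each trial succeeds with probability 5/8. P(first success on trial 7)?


Geometric: P(X=7) = (1-p)^(k-1)×p = (3/8)^6×5/8 = 3645/2097152

P(X=7) = 3645/2097152 ≈ 0.17%


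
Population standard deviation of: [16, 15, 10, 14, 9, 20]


Mean = 84/6 = 14
  (16-14)²=4
  (15-14)²=1
  (10-14)²=16
  (14-14)²=0
  (9-14)²=25
  (20-14)²=36
Σ(x-μ)² = 82
σ² = 82/6 = 41/3

σ = √(41/3) ≈ 3.6968


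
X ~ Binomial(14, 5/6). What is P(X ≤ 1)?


P(X ≤ 1) = Σ P(X=i) for i=0..1
P(X=0) = 1/78364164096
P(X=1) = 35/39182082048
Sum = 71/78364164096

P(X ≤ 1) = 71/78364164096 ≈ 0.00%


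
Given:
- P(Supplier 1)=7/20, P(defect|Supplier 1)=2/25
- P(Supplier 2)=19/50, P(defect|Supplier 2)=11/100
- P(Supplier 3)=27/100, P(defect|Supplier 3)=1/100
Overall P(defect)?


P(B) = Σ P(B|Aᵢ)×P(Aᵢ)
  2/25×7/20 = 7/250
  11/100×19/50 = 209/5000
  1/100×27/100 = 27/10000
Sum = 29/400

P(defect) = 29/400 ≈ 7.25%


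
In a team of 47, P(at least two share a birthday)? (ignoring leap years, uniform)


P(all different) = Π(365-i)/365 for i=0..46
= 0.045226
P(match) = 1 - 0.045226 = 0.954774

P ≈ 0.9548 ≈ 95.48%


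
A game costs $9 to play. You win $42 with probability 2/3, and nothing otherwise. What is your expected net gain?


E[gain] = (42-9)×2/3 + (-9)×1/3
= 22 - 3 = 19

Expected net gain = $19 ≈ $19.00


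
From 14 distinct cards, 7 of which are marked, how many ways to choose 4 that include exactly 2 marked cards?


Choose 2 of the 7 marked cards and 2 of the other 7 cards:
C(7,2)×C(7,2) = 21×21 = 441

441


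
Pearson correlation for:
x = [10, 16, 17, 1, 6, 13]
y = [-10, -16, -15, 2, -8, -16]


n=6, Σx=63, Σy=-63, Σxy=-865, Σx²=851, Σy²=905
r = (6×(-865) - 63×(-63))/√((6×851 - 63²)(6×905 - (-63)²))
= -1221/√(1137×1461) = -1221/√1661157 ≈ -1221/1288.8588 ≈ -0.9473

r ≈ -0.9473


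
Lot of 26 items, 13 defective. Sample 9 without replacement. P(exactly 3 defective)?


Hypergeometric: C(13,3)×C(13,6)/C(26,9)
= 286×1716/3124550 = 1716/10925

P(X=3) = 1716/10925 ≈ 15.71%


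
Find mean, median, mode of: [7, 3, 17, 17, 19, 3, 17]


Sorted: [3, 3, 7, 17, 17, 17, 19]
Mean = 83/7
Median = 17
Freq: {7: 1, 3: 2, 17: 3, 19: 1}
Mode: [17]

Mean=83/7, Median=17, Mode=17


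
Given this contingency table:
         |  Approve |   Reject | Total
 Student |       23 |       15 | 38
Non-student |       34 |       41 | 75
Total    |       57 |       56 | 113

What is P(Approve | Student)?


P(Approve | Student) = 23/(23+15) = 23/38

P(Approve|Student) = 23/38 ≈ 60.53%


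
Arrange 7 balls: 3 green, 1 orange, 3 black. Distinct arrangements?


7!/(3!×1!×3!) = 140

140


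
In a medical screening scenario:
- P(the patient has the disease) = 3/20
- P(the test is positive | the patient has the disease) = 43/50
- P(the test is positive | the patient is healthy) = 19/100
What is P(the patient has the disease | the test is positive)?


Using Bayes' theorem:
P(A|B) = P(B|A)·P(A) / P(B)

P(the test is positive) = 43/50 × 3/20 + 19/100 × 17/20
= 129/1000 + 323/2000 = 581/2000

P(the patient has the disease|the test is positive) = (129/1000) / (581/2000) = 258/581

P(the patient has the disease|the test is positive) = 258/581 ≈ 44.41%


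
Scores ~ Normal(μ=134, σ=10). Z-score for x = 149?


z = (x - μ)/σ = (149 - 134)/10 = 1.5

z = 1.5


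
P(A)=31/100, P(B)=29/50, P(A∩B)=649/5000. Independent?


P(A)×P(B) = 899/5000
P(A∩B) = 649/5000
Not equal → NOT independent

No, not independent


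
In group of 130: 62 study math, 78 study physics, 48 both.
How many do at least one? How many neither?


|A∪B| = 62+78-48 = 92
Neither = 130-92 = 38

At least one: 92; Neither: 38


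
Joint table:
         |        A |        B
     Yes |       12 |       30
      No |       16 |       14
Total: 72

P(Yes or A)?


P(Yes∨A) = P(Yes) + P(A) - P(Yes∧A)
= (42 + 28 - 12)/72 = 58/72 = 29/36

P = 29/36 ≈ 80.56%


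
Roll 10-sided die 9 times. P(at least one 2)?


P(no 2)^9 = (9/10)^9 = 387420489/1000000000
P(≥1) = 1 - 387420489/1000000000 = 612579511/1000000000

P = 612579511/1000000000 ≈ 61.26%


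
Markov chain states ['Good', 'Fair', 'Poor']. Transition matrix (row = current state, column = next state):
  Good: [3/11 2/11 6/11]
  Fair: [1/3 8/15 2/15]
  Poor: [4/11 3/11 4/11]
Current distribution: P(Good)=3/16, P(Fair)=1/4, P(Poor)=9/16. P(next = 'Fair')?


P(next=Fair) = Σᵢ P(now=i)×P(i→Fair)
= 3/16×2/11 + 1/4×8/15 + 9/16×3/11
= 3/88 + 2/15 + 27/176 = 77/240

P = 77/240 ≈ 0.3208


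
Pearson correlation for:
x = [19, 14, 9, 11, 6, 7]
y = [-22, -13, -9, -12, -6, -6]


n=6, Σx=66, Σy=-68, Σxy=-891, Σx²=844, Σy²=950
r = (6×(-891) - 66×(-68))/√((6×844 - 66²)(6×950 - (-68)²))
= -858/√(708×1076) = -858/√761808 ≈ -858/872.8161 ≈ -0.9830

r ≈ -0.9830


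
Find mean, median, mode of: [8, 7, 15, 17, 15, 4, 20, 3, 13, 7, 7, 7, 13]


Sorted: [3, 4, 7, 7, 7, 7, 8, 13, 13, 15, 15, 17, 20]
Mean = 136/13
Median = 8
Freq: {8: 1, 7: 4, 15: 2, 17: 1, 4: 1, 20: 1, 3: 1, 13: 2}
Mode: [7]

Mean=136/13, Median=8, Mode=7


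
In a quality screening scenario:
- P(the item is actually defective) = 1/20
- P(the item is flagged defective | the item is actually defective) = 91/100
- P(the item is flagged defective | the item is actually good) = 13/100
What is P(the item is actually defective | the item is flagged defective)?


Using Bayes' theorem:
P(A|B) = P(B|A)·P(A) / P(B)

P(the item is flagged defective) = 91/100 × 1/20 + 13/100 × 19/20
= 91/2000 + 247/2000 = 169/1000

P(the item is actually defective|the item is flagged defective) = (91/2000) / (169/1000) = 7/26

P(the item is actually defective|the item is flagged defective) = 7/26 ≈ 26.92%


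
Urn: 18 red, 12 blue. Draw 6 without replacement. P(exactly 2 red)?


Hypergeometric: C(18,2)×C(12,4)/C(30,6)
= 153×495/593775 = 1683/13195

P(X=2) = 1683/13195 ≈ 12.75%


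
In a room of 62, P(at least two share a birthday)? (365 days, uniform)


P(all different) = Π(365-i)/365 for i=0..61
= 0.004090
P(match) = 1 - 0.004090 = 0.995910

P ≈ 0.9959 ≈ 99.59%


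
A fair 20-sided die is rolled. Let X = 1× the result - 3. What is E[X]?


E[die] = (1+20)/2 = 21/2
E[X] = 1×21/2 - 3 = 15/2

E[X] = 15/2


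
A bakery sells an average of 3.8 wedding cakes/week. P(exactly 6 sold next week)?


Poisson(λ=3.8): P(X=6) = e^(-λ)×λ^k/k!
= e^(-3.8) × 3.8^6 / 6!
≈ 0.02237077186 × 3010.936384 / 720 ≈ 0.093551

P(X=6) ≈ 0.093551 ≈ 9.36%


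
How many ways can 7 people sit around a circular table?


Circular arrangements of 7 distinct objects: fix one position to break rotational symmetry.
(n-1)! = 6! = 720

720


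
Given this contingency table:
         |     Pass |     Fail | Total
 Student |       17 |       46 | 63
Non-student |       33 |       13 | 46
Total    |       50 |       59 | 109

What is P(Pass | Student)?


P(Pass | Student) = 17/(17+46) = 17/63

P(Pass|Student) = 17/63 ≈ 26.98%


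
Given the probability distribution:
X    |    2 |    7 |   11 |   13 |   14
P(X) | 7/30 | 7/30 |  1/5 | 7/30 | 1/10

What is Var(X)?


E[X] = 131/15
E[X²] = 478/5
Var(X) = E[X²] - (E[X])² = 478/5 - 17161/225 = 4349/225

Var(X) = 4349/225 ≈ 19.3289


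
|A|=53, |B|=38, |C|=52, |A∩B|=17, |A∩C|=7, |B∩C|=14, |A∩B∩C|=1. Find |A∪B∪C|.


|A∪B∪C| = 53+38+52-17-7-14+1 = 106

|A∪B∪C| = 106


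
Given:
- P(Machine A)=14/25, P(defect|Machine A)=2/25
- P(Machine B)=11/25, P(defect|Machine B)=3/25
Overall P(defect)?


P(B) = Σ P(B|Aᵢ)×P(Aᵢ)
  2/25×14/25 = 28/625
  3/25×11/25 = 33/625
Sum = 61/625

P(defect) = 61/625 ≈ 9.76%


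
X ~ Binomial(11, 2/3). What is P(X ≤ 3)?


P(X ≤ 3) = Σ P(X=i) for i=0..3
P(X=0) = 1/177147
P(X=1) = 22/177147
P(X=2) = 220/177147
P(X=3) = 440/59049
Sum = 521/59049

P(X ≤ 3) = 521/59049 ≈ 0.88%


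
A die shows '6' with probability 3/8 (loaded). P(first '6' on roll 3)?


Geometric: P(X=3) = (1-p)^(k-1)×p = (5/8)^2×3/8 = 75/512

P(X=3) = 75/512 ≈ 14.65%


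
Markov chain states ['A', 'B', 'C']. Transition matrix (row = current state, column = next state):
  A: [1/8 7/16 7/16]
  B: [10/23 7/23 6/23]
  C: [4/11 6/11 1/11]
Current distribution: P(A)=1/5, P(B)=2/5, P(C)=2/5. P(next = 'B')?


P(next=B) = Σᵢ P(now=i)×P(i→B)
= 1/5×7/16 + 2/5×7/23 + 2/5×6/11
= 7/80 + 14/115 + 12/55 = 8651/20240

P = 8651/20240 ≈ 0.4274


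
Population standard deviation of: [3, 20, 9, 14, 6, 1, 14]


Mean = 67/7
  (3-67/7)²=2116/49
  (20-67/7)²=5329/49
  (9-67/7)²=16/49
  (14-67/7)²=961/49
  (6-67/7)²=625/49
  (1-67/7)²=3600/49
  (14-67/7)²=961/49
Σ(x-μ)² = 1944/7
σ² = (1944/7)/7 = 1944/49

σ = √(1944/49) ≈ 6.2987


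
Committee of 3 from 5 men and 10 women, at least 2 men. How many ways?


Count by #men:
  2M,1W: C(5,2)×C(10,1)=100
  3M,0W: C(5,3)×C(10,0)=10
Total = 110

110


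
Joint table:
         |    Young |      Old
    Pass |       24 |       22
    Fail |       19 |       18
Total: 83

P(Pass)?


P(Pass) = (24+22)/83 = 46/83

P(Pass) = 46/83 ≈ 55.42%


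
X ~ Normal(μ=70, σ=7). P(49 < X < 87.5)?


z₁=(49-70)/7=-3.0, z₂=(87.5-70)/7=2.5
P = Φ(2.5) - Φ(-3.0) = 0.993790 - 0.001350 = 0.992440 ≈ 0.9924

P(49 < X < 87.5) ≈ 0.9924


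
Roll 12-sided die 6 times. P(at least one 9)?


P(no 9)^6 = (11/12)^6 = 1771561/2985984
P(≥1) = 1 - 1771561/2985984 = 1214423/2985984

P = 1214423/2985984 ≈ 40.67%


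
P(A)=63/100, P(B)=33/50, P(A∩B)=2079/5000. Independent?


P(A)×P(B) = 2079/5000
P(A∩B) = 2079/5000
Equal ✓ → Independent

Yes, independent


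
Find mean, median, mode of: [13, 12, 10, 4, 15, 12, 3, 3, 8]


Sorted: [3, 3, 4, 8, 10, 12, 12, 13, 15]
Mean = 80/9
Median = 10
Freq: {13: 1, 12: 2, 10: 1, 4: 1, 15: 1, 3: 2, 8: 1}
Mode: [3, 12]

Mean=80/9, Median=10, Mode=[3, 12]


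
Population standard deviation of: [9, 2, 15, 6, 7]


Mean = 39/5
  (9-39/5)²=36/25
  (2-39/5)²=841/25
  (15-39/5)²=1296/25
  (6-39/5)²=81/25
  (7-39/5)²=16/25
Σ(x-μ)² = 454/5
σ² = (454/5)/5 = 454/25

σ = √(454/25) ≈ 4.2615


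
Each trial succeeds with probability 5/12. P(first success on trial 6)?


Geometric: P(X=6) = (1-p)^(k-1)×p = (7/12)^5×5/12 = 84035/2985984

P(X=6) = 84035/2985984 ≈ 2.81%


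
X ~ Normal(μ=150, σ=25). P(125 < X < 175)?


z₁=(125-150)/25=-1.0, z₂=(175-150)/25=1.0
P = Φ(1.0) - Φ(-1.0) = 0.841345 - 0.158655 = 0.682690 ≈ 0.6827

P(125 < X < 175) ≈ 0.6827


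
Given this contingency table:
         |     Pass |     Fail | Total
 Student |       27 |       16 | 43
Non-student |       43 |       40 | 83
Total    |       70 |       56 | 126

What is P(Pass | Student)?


P(Pass | Student) = 27/(27+16) = 27/43

P(Pass|Student) = 27/43 ≈ 62.79%


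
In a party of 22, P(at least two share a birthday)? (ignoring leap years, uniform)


P(all different) = Π(365-i)/365 for i=0..21
= 0.524305
P(match) = 1 - 0.524305 = 0.475695

P ≈ 0.4757 ≈ 47.57%


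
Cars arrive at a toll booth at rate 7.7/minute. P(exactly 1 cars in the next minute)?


Poisson(λ=7.7): P(X=1) = e^(-λ)×λ^k/k!
= e^(-7.7) × 7.7^1 / 1!
≈ 0.0004528271829 × 7.7 / 1 ≈ 0.003487

P(X=1) ≈ 0.003487 ≈ 0.35%


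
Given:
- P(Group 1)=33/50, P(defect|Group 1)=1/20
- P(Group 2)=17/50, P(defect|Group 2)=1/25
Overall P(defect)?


P(B) = Σ P(B|Aᵢ)×P(Aᵢ)
  1/20×33/50 = 33/1000
  1/25×17/50 = 17/1250
Sum = 233/5000

P(defect) = 233/5000 ≈ 4.66%


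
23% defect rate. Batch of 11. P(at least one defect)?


P(all good) = (77/100)^11 = 564154396389137449973/10000000000000000000000
P(≥1 defect) = 9435845603610862550027/10000000000000000000000

P = 9435845603610862550027/10000000000000000000000 ≈ 94.36%


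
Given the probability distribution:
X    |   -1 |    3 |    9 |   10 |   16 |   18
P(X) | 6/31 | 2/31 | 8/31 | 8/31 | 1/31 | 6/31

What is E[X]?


E[X] = Σ x·P(X=x)
= (-1)×(6/31) + (3)×(2/31) + (9)×(8/31) + (10)×(8/31) + (16)×(1/31) + (18)×(6/31)
= 276/31

E[X] = 276/31


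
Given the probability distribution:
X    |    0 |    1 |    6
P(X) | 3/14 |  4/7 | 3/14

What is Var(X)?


E[X] = 13/7
E[X²] = 58/7
Var(X) = E[X²] - (E[X])² = 58/7 - 169/49 = 237/49

Var(X) = 237/49 ≈ 4.8367


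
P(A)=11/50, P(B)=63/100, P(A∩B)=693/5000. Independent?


P(A)×P(B) = 693/5000
P(A∩B) = 693/5000
Equal ✓ → Independent

Yes, independent


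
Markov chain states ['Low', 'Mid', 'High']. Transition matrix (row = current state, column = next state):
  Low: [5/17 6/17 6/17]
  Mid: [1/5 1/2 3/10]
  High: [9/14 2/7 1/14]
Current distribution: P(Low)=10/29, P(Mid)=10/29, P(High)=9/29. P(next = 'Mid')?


P(next=Mid) = Σᵢ P(now=i)×P(i→Mid)
= 10/29×6/17 + 10/29×1/2 + 9/29×2/7
= 60/493 + 5/29 + 18/203 = 1321/3451

P = 1321/3451 ≈ 0.3828


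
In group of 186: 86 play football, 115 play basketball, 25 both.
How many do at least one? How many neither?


|A∪B| = 86+115-25 = 176
Neither = 186-176 = 10

At least one: 176; Neither: 10


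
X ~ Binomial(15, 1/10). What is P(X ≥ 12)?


P(X ≥ 12) = Σ P(X=i) for i=12..15
P(X=12) = 66339/200000000000000
P(X=13) = 1701/200000000000000
P(X=14) = 27/200000000000000
P(X=15) = 1/1000000000000000
Sum = 21271/62500000000000

P(X ≥ 12) = 21271/62500000000000 ≈ 0.00%


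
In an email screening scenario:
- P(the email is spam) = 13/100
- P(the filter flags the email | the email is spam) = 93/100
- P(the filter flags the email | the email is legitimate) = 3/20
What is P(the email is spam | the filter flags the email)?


Using Bayes' theorem:
P(A|B) = P(B|A)·P(A) / P(B)

P(the filter flags the email) = 93/100 × 13/100 + 3/20 × 87/100
= 1209/10000 + 261/2000 = 1257/5000

P(the email is spam|the filter flags the email) = (1209/10000) / (1257/5000) = 403/838

P(the email is spam|the filter flags the email) = 403/838 ≈ 48.09%


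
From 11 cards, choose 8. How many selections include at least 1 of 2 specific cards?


Complement: C(11,8) - C(9,8) = 165 - 9 = 156

156


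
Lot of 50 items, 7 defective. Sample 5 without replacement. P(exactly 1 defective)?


Hypergeometric: C(7,1)×C(43,4)/C(50,5)
= 7×123410/2118760 = 1763/4324

P(X=1) = 1763/4324 ≈ 40.77%


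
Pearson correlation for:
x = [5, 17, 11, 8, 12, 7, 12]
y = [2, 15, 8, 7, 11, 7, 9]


n=7, Σx=72, Σy=59, Σxy=698, Σx²=836, Σy²=593
r = (7×698 - 72×59)/√((7×836 - 72²)(7×593 - 59²))
= 638/√(668×670) = 638/√447560 ≈ 638/668.9993 ≈ 0.9537

r ≈ 0.9537


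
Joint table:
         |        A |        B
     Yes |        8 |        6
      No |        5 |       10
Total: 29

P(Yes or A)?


P(Yes∨A) = P(Yes) + P(A) - P(Yes∧A)
= (14 + 13 - 8)/29 = 19/29

P = 19/29 ≈ 65.52%


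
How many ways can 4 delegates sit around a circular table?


Circular arrangements of 4 distinct objects: fix one position to break rotational symmetry.
(n-1)! = 3! = 6

6


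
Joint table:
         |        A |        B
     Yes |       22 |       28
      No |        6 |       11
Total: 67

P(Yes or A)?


P(Yes∨A) = P(Yes) + P(A) - P(Yes∧A)
= (50 + 28 - 22)/67 = 56/67

P = 56/67 ≈ 83.58%


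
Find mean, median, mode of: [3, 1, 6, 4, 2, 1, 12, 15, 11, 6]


Sorted: [1, 1, 2, 3, 4, 6, 6, 11, 12, 15]
Mean = 61/10
Median = 5
Freq: {3: 1, 1: 2, 6: 2, 4: 1, 2: 1, 12: 1, 15: 1, 11: 1}
Mode: [1, 6]

Mean=61/10, Median=5, Mode=[1, 6]


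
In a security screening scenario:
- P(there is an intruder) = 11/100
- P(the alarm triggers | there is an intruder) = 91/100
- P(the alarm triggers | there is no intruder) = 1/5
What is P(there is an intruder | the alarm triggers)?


Using Bayes' theorem:
P(A|B) = P(B|A)·P(A) / P(B)

P(the alarm triggers) = 91/100 × 11/100 + 1/5 × 89/100
= 1001/10000 + 89/500 = 2781/10000

P(there is an intruder|the alarm triggers) = (1001/10000) / (2781/10000) = 1001/2781

P(there is an intruder|the alarm triggers) = 1001/2781 ≈ 35.99%


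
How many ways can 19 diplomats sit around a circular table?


Circular arrangements of 19 distinct objects: fix one position to break rotational symmetry.
(n-1)! = 18! = 6402373705728000

6402373705728000


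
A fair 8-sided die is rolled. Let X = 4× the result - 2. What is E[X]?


E[die] = (1+8)/2 = 9/2
E[X] = 4×9/2 - 2 = 16

E[X] = 16


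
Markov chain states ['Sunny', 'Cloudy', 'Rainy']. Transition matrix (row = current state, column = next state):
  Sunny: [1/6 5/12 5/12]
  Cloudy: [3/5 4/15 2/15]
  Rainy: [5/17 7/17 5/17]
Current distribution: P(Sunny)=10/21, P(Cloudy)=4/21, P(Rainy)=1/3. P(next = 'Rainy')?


P(next=Rainy) = Σᵢ P(now=i)×P(i→Rainy)
= 10/21×5/12 + 4/21×2/15 + 1/3×5/17
= 25/126 + 8/315 + 5/51 = 383/1190

P = 383/1190 ≈ 0.3218


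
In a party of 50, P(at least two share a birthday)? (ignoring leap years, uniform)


P(all different) = Π(365-i)/365 for i=0..49
= 0.029626
P(match) = 1 - 0.029626 = 0.970374

P ≈ 0.9704 ≈ 97.04%


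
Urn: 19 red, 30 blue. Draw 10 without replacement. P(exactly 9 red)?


Hypergeometric: C(19,9)×C(30,1)/C(49,10)
= 92378×30/8217822536 = 62985/186768694

P(X=9) = 62985/186768694 ≈ 0.03%


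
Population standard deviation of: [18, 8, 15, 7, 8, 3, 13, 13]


Mean = 85/8
  (18-85/8)²=3481/64
  (8-85/8)²=441/64
  (15-85/8)²=1225/64
  (7-85/8)²=841/64
  (8-85/8)²=441/64
  (3-85/8)²=3721/64
  (13-85/8)²=361/64
  (13-85/8)²=361/64
Σ(x-μ)² = 1359/8
σ² = (1359/8)/8 = 1359/64

σ = √(1359/64) ≈ 4.6081


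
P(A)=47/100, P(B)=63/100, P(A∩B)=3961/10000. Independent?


P(A)×P(B) = 2961/10000
P(A∩B) = 3961/10000
Not equal → NOT independent

No, not independent


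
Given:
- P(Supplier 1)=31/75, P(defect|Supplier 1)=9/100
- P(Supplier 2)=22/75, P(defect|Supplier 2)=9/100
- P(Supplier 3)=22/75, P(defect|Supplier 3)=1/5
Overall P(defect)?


P(B) = Σ P(B|Aᵢ)×P(Aᵢ)
  9/100×31/75 = 93/2500
  9/100×22/75 = 33/1250
  1/5×22/75 = 22/375
Sum = 917/7500

P(defect) = 917/7500 ≈ 12.23%


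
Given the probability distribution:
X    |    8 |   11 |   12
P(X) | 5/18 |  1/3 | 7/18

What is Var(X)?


E[X] = 95/9
E[X²] = 1027/9
Var(X) = E[X²] - (E[X])² = 1027/9 - 9025/81 = 218/81

Var(X) = 218/81 ≈ 2.6914


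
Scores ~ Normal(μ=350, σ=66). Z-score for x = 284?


z = (x - μ)/σ = (284 - 350)/66 = -1.0

z = -1.0


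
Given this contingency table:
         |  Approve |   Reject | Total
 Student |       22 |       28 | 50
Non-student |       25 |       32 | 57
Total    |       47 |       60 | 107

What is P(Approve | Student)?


P(Approve | Student) = 22/(22+28) = 22/50 = 11/25

P(Approve|Student) = 11/25 ≈ 44.00%


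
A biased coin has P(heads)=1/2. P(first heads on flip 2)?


Geometric: P(X=2) = (1-p)^(k-1)×p = (1/2)^1×1/2 = 1/4

P(X=2) = 1/4 ≈ 25.00%


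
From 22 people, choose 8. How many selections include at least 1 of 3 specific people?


Complement: C(22,8) - C(19,8) = 319770 - 75582 = 244188

244188


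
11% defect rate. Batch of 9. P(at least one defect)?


P(all good) = (89/100)^9 = 350356403707485209/1000000000000000000
P(≥1 defect) = 649643596292514791/1000000000000000000

P = 649643596292514791/1000000000000000000 ≈ 64.96%


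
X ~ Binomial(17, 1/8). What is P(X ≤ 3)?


P(X ≤ 3) = Σ P(X=i) for i=0..3
P(X=0) = 232630513987207/2251799813685248
P(X=1) = 564959819683217/2251799813685248
P(X=2) = 80708545669031/281474976710656
P(X=3) = 57648961192165/281474976710656
Sum = 238056298569999/281474976710656

P(X ≤ 3) = 238056298569999/281474976710656 ≈ 84.57%


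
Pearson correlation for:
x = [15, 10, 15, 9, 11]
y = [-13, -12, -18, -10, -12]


n=5, Σx=60, Σy=-65, Σxy=-807, Σx²=752, Σy²=881
r = (5×(-807) - 60×(-65))/√((5×752 - 60²)(5×881 - (-65)²))
= -135/√(160×180) = -135/√28800 ≈ -135/169.7056 ≈ -0.7955

r ≈ -0.7955


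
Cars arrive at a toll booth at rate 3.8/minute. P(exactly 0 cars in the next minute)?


Poisson(λ=3.8): P(X=0) = e^(-λ)×λ^k/k!
= e^(-3.8) × 3.8^0 / 0!
≈ 0.02237077186 × 1 / 1 ≈ 0.022371

P(X=0) ≈ 0.022371 ≈ 2.24%


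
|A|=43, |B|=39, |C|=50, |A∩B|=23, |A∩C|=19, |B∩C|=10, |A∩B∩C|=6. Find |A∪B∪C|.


|A∪B∪C| = 43+39+50-23-19-10+6 = 86

|A∪B∪C| = 86


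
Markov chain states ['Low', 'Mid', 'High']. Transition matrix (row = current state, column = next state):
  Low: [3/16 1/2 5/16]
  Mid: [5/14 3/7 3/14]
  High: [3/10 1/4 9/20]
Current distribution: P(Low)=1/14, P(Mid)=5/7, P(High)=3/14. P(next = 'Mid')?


P(next=Mid) = Σᵢ P(now=i)×P(i→Mid)
= 1/14×1/2 + 5/7×3/7 + 3/14×1/4
= 1/28 + 15/49 + 3/56 = 155/392

P = 155/392 ≈ 0.3954


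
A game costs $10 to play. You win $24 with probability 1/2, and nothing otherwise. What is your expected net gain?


E[gain] = (24-10)×1/2 + (-10)×1/2
= 7 - 5 = 2

Expected net gain = $2 ≈ $2.00


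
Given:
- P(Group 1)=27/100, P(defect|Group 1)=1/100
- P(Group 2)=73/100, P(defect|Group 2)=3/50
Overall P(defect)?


P(B) = Σ P(B|Aᵢ)×P(Aᵢ)
  1/100×27/100 = 27/10000
  3/50×73/100 = 219/5000
Sum = 93/2000

P(defect) = 93/2000 ≈ 4.65%


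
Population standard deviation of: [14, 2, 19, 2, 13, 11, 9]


Mean = 70/7 = 10
  (14-10)²=16
  (2-10)²=64
  (19-10)²=81
  (2-10)²=64
  (13-10)²=9
  (11-10)²=1
  (9-10)²=1
Σ(x-μ)² = 236
σ² = 236/7

σ = √(236/7) ≈ 5.8064


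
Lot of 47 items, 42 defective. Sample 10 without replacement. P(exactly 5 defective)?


Hypergeometric: C(42,5)×C(5,5)/C(47,10)
= 850668×1/5178066751 = 84/511313

P(X=5) = 84/511313 ≈ 0.02%


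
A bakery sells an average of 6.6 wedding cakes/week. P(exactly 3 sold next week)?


Poisson(λ=6.6): P(X=3) = e^(-λ)×λ^k/k!
= e^(-6.6) × 6.6^3 / 3!
≈ 0.001360368038 × 287.496 / 6 ≈ 0.065183

P(X=3) ≈ 0.065183 ≈ 6.52%


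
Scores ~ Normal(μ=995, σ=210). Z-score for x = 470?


z = (x - μ)/σ = (470 - 995)/210 = -2.5

z = -2.5


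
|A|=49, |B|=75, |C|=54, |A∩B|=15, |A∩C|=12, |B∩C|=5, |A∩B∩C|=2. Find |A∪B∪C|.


|A∪B∪C| = 49+75+54-15-12-5+2 = 148

|A∪B∪C| = 148


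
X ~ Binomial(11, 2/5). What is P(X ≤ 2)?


P(X ≤ 2) = Σ P(X=i) for i=0..2
P(X=0) = 177147/48828125
P(X=1) = 1299078/48828125
P(X=2) = 866052/9765625
Sum = 1161297/9765625

P(X ≤ 2) = 1161297/9765625 ≈ 11.89%


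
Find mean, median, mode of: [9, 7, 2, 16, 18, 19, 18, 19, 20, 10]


Sorted: [2, 7, 9, 10, 16, 18, 18, 19, 19, 20]
Mean = 138/10 = 69/5
Median = 17
Freq: {9: 1, 7: 1, 2: 1, 16: 1, 18: 2, 19: 2, 20: 1, 10: 1}
Mode: [18, 19]

Mean=69/5, Median=17, Mode=[18, 19]


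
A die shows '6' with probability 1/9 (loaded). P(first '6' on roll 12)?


Geometric: P(X=12) = (1-p)^(k-1)×p = (8/9)^11×1/9 = 8589934592/282429536481

P(X=12) = 8589934592/282429536481 ≈ 3.04%


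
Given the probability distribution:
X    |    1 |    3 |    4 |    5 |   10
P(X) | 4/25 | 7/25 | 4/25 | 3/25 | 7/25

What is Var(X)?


E[X] = 126/25
E[X²] = 906/25
Var(X) = E[X²] - (E[X])² = 906/25 - 15876/625 = 6774/625

Var(X) = 6774/625 ≈ 10.8384


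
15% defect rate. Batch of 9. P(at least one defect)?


P(all good) = (17/20)^9 = 118587876497/512000000000
P(≥1 defect) = 393412123503/512000000000

P = 393412123503/512000000000 ≈ 76.84%


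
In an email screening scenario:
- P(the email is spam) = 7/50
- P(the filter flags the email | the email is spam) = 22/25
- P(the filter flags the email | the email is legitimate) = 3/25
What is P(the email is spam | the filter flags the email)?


Using Bayes' theorem:
P(A|B) = P(B|A)·P(A) / P(B)

P(the filter flags the email) = 22/25 × 7/50 + 3/25 × 43/50
= 77/625 + 129/1250 = 283/1250

P(the email is spam|the filter flags the email) = (77/625) / (283/1250) = 154/283

P(the email is spam|the filter flags the email) = 154/283 ≈ 54.42%


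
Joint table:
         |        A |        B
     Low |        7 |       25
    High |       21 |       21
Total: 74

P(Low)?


P(Low) = (7+25)/74 = 32/74 = 16/37

P(Low) = 16/37 ≈ 43.24%


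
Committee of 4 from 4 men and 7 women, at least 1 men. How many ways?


Count by #men:
  1M,3W: C(4,1)×C(7,3)=140
  2M,2W: C(4,2)×C(7,2)=126
  3M,1W: C(4,3)×C(7,1)=28
  4M,0W: C(4,4)×C(7,0)=1
Total = 295

295


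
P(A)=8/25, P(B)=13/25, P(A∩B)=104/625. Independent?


P(A)×P(B) = 104/625
P(A∩B) = 104/625
Equal ✓ → Independent

Yes, independent


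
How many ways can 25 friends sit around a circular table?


Circular arrangements of 25 distinct objects: fix one position to break rotational symmetry.
(n-1)! = 24! = 620448401733239439360000

620448401733239439360000


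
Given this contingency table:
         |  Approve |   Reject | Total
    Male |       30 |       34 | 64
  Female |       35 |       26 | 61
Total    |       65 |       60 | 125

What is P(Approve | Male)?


P(Approve | Male) = 30/(30+34) = 30/64 = 15/32

P(Approve|Male) = 15/32 ≈ 46.88%


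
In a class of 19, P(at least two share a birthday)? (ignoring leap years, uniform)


P(all different) = Π(365-i)/365 for i=0..18
= 0.620881
P(match) = 1 - 0.620881 = 0.379119

P ≈ 0.3791 ≈ 37.91%


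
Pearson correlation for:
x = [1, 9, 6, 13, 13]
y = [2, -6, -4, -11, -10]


n=5, Σx=42, Σy=-29, Σxy=-349, Σx²=456, Σy²=277
r = (5×(-349) - 42×(-29))/√((5×456 - 42²)(5×277 - (-29)²))
= -527/√(516×544) = -527/√280704 ≈ -527/529.8151 ≈ -0.9947

r ≈ -0.9947


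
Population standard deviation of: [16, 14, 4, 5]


Mean = 39/4
  (16-39/4)²=625/16
  (14-39/4)²=289/16
  (4-39/4)²=529/16
  (5-39/4)²=361/16
Σ(x-μ)² = 451/4
σ² = (451/4)/4 = 451/16

σ = √(451/16) ≈ 5.3092


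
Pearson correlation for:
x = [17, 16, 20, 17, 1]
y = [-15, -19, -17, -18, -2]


n=5, Σx=71, Σy=-71, Σxy=-1207, Σx²=1235, Σy²=1203
r = (5×(-1207) - 71×(-71))/√((5×1235 - 71²)(5×1203 - (-71)²))
= -994/√(1134×974) = -994/√1104516 ≈ -994/1050.9596 ≈ -0.9458

r ≈ -0.9458


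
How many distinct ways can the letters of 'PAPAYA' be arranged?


Letters: 6, freq: {'P': 2, 'A': 3, 'Y': 1}
6!/(2!×3!×1!) = 720/12 = 60

60


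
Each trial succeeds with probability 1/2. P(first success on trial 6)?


Geometric: P(X=6) = (1-p)^(k-1)×p = (1/2)^5×1/2 = 1/64

P(X=6) = 1/64 ≈ 1.56%


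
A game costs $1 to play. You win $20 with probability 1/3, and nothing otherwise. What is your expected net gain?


E[gain] = (20-1)×1/3 + (-1)×2/3
= 19/3 - 2/3 = 17/3

Expected net gain = $17/3 ≈ $5.67


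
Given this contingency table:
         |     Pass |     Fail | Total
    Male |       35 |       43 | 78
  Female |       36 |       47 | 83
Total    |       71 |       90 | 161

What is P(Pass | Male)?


P(Pass | Male) = 35/(35+43) = 35/78

P(Pass|Male) = 35/78 ≈ 44.87%


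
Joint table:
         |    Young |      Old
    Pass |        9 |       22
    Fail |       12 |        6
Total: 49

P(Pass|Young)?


P(Pass|Young) = 9/(9+12) = 9/21 = 3/7

P = 3/7 ≈ 42.86%


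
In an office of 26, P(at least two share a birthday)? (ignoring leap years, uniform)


P(all different) = Π(365-i)/365 for i=0..25
= 0.401759
P(match) = 1 - 0.401759 = 0.598241

P ≈ 0.5982 ≈ 59.82%


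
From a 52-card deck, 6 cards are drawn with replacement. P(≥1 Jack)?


P(not a Jack) = 48/52 = 12/13
P(none in 6 draws) = (12/13)^6 = 2985984/4826809
P(≥1 Jack) = 1 - 2985984/4826809 = 1840825/4826809

P = 1840825/4826809 ≈ 38.14%


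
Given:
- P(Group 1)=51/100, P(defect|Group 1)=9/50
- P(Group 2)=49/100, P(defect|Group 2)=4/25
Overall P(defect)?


P(B) = Σ P(B|Aᵢ)×P(Aᵢ)
  9/50×51/100 = 459/5000
  4/25×49/100 = 49/625
Sum = 851/5000

P(defect) = 851/5000 ≈ 17.02%


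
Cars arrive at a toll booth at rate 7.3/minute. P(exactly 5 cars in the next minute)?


Poisson(λ=7.3): P(X=5) = e^(-λ)×λ^k/k!
= e^(-7.3) × 7.3^5 / 5!
≈ 0.0006755387752 × 20730.71593 / 120 ≈ 0.116703

P(X=5) ≈ 0.116703 ≈ 11.67%


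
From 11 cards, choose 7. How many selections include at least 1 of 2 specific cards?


Complement: C(11,7) - C(9,7) = 330 - 36 = 294

294


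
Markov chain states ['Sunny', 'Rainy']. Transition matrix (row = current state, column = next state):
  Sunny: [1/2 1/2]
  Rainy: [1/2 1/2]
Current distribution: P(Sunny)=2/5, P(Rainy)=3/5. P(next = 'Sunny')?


P(next=Sunny) = Σᵢ P(now=i)×P(i→Sunny)
= 2/5×1/2 + 3/5×1/2
= 1/5 + 3/10 = 1/2

P = 1/2 ≈ 0.5000


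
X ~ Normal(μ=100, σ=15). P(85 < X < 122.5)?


z₁=(85-100)/15=-1.0, z₂=(122.5-100)/15=1.5
P = Φ(1.5) - Φ(-1.0) = 0.933193 - 0.158655 = 0.774538 ≈ 0.7745

P(85 < X < 122.5) ≈ 0.7745


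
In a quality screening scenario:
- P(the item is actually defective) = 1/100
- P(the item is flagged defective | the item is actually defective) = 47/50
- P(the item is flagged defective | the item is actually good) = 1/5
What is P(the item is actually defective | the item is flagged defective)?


Using Bayes' theorem:
P(A|B) = P(B|A)·P(A) / P(B)

P(the item is flagged defective) = 47/50 × 1/100 + 1/5 × 99/100
= 47/5000 + 99/500 = 1037/5000

P(the item is actually defective|the item is flagged defective) = (47/5000) / (1037/5000) = 47/1037

P(the item is actually defective|the item is flagged defective) = 47/1037 ≈ 4.53%


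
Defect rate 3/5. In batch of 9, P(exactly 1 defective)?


Binomial: P(X=1) = C(9,1)×p^1×(1-p)^8
= 9 × 3/5 × 256/390625 = 6912/1953125

P(X=1) = 6912/1953125 ≈ 0.35%


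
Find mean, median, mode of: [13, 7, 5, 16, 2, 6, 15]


Sorted: [2, 5, 6, 7, 13, 15, 16]
Mean = 64/7
Median = 7
Freq: {13: 1, 7: 1, 5: 1, 16: 1, 2: 1, 6: 1, 15: 1}
Mode: No mode

Mean=64/7, Median=7, Mode=No mode


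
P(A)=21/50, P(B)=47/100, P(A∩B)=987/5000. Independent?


P(A)×P(B) = 987/5000
P(A∩B) = 987/5000
Equal ✓ → Independent

Yes, independent


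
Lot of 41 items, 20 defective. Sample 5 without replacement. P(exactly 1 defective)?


Hypergeometric: C(20,1)×C(21,4)/C(41,5)
= 20×5985/749398 = 3150/19721

P(X=1) = 3150/19721 ≈ 15.97%


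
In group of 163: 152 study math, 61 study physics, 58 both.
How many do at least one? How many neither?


|A∪B| = 152+61-58 = 155
Neither = 163-155 = 8

At least one: 155; Neither: 8


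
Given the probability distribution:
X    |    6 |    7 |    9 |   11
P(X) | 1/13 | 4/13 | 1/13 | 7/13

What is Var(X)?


E[X] = 120/13
E[X²] = 1160/13
Var(X) = E[X²] - (E[X])² = 1160/13 - 14400/169 = 680/169

Var(X) = 680/169 ≈ 4.0237


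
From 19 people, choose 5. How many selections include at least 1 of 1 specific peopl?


Complement: C(19,5) - C(18,5) = 11628 - 8568 = 3060

3060


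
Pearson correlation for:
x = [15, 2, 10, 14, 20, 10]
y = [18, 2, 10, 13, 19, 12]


n=6, Σx=71, Σy=74, Σxy=1056, Σx²=1025, Σy²=1102
r = (6×1056 - 71×74)/√((6×1025 - 71²)(6×1102 - 74²))
= 1082/√(1109×1136) = 1082/√1259824 ≈ 1082/1122.4188 ≈ 0.9640

r ≈ 0.9640


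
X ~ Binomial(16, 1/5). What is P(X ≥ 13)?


P(X ≥ 13) = Σ P(X=i) for i=13..16
P(X=13) = 7168/30517578125
P(X=14) = 384/30517578125
P(X=15) = 64/152587890625
P(X=16) = 1/152587890625
Sum = 1513/6103515625

P(X ≥ 13) = 1513/6103515625 ≈ 0.00%


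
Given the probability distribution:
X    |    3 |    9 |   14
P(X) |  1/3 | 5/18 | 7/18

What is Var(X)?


E[X] = 161/18
E[X²] = 1831/18
Var(X) = E[X²] - (E[X])² = 1831/18 - 25921/324 = 7037/324

Var(X) = 7037/324 ≈ 21.7191


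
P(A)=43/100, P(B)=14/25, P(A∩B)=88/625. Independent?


P(A)×P(B) = 301/1250
P(A∩B) = 88/625
Not equal → NOT independent

No, not independent


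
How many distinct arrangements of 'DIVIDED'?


Letters: 7, freq: {'D': 3, 'I': 2, 'V': 1, 'E': 1}
7!/(3!×2!×1!×1!) = 5040/12 = 420

420


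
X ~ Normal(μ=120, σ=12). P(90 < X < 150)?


z₁=(90-120)/12=-2.5, z₂=(150-120)/12=2.5
P = Φ(2.5) - Φ(-2.5) = 0.993790 - 0.006210 = 0.987580 ≈ 0.9876

P(90 < X < 150) ≈ 0.9876


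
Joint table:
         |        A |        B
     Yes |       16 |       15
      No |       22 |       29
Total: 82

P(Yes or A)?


P(Yes∨A) = P(Yes) + P(A) - P(Yes∧A)
= (31 + 38 - 16)/82 = 53/82

P = 53/82 ≈ 64.63%


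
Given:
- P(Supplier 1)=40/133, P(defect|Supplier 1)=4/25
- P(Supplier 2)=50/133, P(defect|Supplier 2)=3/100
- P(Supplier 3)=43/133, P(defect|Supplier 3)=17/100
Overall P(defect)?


P(B) = Σ P(B|Aᵢ)×P(Aᵢ)
  4/25×40/133 = 32/665
  3/100×50/133 = 3/266
  17/100×43/133 = 731/13300
Sum = 1521/13300

P(defect) = 1521/13300 ≈ 11.44%


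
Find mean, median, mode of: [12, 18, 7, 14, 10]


Sorted: [7, 10, 12, 14, 18]
Mean = 61/5
Median = 12
Freq: {12: 1, 18: 1, 7: 1, 14: 1, 10: 1}
Mode: No mode

Mean=61/5, Median=12, Mode=No mode


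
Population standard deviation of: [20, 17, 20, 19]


Mean = 76/4 = 19
  (20-19)²=1
  (17-19)²=4
  (20-19)²=1
  (19-19)²=0
Σ(x-μ)² = 6
σ² = 6/4 = 3/2

σ = √(3/2) ≈ 1.2247


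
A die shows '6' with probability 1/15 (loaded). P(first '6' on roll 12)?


Geometric: P(X=12) = (1-p)^(k-1)×p = (14/15)^11×1/15 = 4049565169664/129746337890625

P(X=12) = 4049565169664/129746337890625 ≈ 3.12%


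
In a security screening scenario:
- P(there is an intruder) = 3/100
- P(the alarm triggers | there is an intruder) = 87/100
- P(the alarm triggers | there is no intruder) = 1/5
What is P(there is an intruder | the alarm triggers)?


Using Bayes' theorem:
P(A|B) = P(B|A)·P(A) / P(B)

P(the alarm triggers) = 87/100 × 3/100 + 1/5 × 97/100
= 261/10000 + 97/500 = 2201/10000

P(there is an intruder|the alarm triggers) = (261/10000) / (2201/10000) = 261/2201

P(there is an intruder|the alarm triggers) = 261/2201 ≈ 11.86%


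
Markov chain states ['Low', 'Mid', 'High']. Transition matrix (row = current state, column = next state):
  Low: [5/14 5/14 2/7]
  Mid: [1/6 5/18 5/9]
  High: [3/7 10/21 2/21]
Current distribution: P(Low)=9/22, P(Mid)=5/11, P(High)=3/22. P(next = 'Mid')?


P(next=Mid) = Σᵢ P(now=i)×P(i→Mid)
= 9/22×5/14 + 5/11×5/18 + 3/22×10/21
= 45/308 + 25/198 + 5/77 = 85/252

P = 85/252 ≈ 0.3373


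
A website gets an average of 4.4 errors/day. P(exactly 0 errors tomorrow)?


Poisson(λ=4.4): P(X=0) = e^(-λ)×λ^k/k!
= e^(-4.4) × 4.4^0 / 0!
≈ 0.0122773399 × 1 / 1 ≈ 0.012277

P(X=0) ≈ 0.012277 ≈ 1.23%


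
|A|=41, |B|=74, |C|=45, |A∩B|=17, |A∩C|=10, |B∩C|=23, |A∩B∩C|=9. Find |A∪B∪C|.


|A∪B∪C| = 41+74+45-17-10-23+9 = 119

|A∪B∪C| = 119


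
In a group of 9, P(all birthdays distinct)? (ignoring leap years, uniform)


P(all different) = Π(365-i)/365 for i=0..8
= (365/365)×(364/365)×...×(357/365)
= 0.905376

P ≈ 0.9054 ≈ 90.54%


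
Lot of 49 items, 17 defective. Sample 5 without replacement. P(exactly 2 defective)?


Hypergeometric: C(17,2)×C(32,3)/C(49,5)
= 136×4960/1906884 = 168640/476721

P(X=2) = 168640/476721 ≈ 35.37%


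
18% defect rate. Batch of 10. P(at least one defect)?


P(all good) = (41/50)^10 = 13422659310152401/97656250000000000
P(≥1 defect) = 84233590689847599/97656250000000000

P = 84233590689847599/97656250000000000 ≈ 86.26%


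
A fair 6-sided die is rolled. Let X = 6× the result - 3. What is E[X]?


E[die] = (1+6)/2 = 7/2
E[X] = 6×7/2 - 3 = 18

E[X] = 18


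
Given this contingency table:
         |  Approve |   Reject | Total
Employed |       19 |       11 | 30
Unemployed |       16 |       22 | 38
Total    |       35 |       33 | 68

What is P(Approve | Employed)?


P(Approve | Employed) = 19/(19+11) = 19/30

P(Approve|Employed) = 19/30 ≈ 63.33%


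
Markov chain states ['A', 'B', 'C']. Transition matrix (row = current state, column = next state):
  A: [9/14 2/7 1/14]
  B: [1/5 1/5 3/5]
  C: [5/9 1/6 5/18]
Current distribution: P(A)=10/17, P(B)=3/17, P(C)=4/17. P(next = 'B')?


P(next=B) = Σᵢ P(now=i)×P(i→B)
= 10/17×2/7 + 3/17×1/5 + 4/17×1/6
= 20/119 + 3/85 + 2/51 = 433/1785

P = 433/1785 ≈ 0.2426


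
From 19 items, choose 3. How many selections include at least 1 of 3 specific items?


Complement: C(19,3) - C(16,3) = 969 - 560 = 409

409


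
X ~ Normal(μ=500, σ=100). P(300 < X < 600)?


z₁=(300-500)/100=-2.0, z₂=(600-500)/100=1.0
P = Φ(1.0) - Φ(-2.0) = 0.841345 - 0.022750 = 0.818595 ≈ 0.8186

P(300 < X < 600) ≈ 0.8186


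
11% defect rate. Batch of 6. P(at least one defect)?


P(all good) = (89/100)^6 = 496981290961/1000000000000
P(≥1 defect) = 503018709039/1000000000000

P = 503018709039/1000000000000 ≈ 50.30%


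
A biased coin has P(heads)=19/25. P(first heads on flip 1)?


Geometric: P(X=1) = (1-p)^(k-1)×p = (6/25)^0×19/25 = 19/25

P(X=1) = 19/25 ≈ 76.00%


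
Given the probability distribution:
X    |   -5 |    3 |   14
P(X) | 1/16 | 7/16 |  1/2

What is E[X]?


E[X] = Σ x·P(X=x)
= (-5)×(1/16) + (3)×(7/16) + (14)×(1/2)
= 8

E[X] = 8


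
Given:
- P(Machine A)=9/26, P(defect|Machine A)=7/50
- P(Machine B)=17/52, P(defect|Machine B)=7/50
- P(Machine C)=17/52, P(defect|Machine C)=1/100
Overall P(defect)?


P(B) = Σ P(B|Aᵢ)×P(Aᵢ)
  7/50×9/26 = 63/1300
  7/50×17/52 = 119/2600
  1/100×17/52 = 17/5200
Sum = 39/400

P(defect) = 39/400 ≈ 9.75%


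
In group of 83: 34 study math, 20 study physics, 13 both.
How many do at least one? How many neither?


|A∪B| = 34+20-13 = 41
Neither = 83-41 = 42

At least one: 41; Neither: 42


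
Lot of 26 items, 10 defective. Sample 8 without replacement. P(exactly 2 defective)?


Hypergeometric: C(10,2)×C(16,6)/C(26,8)
= 45×8008/1562275 = 504/2185

P(X=2) = 504/2185 ≈ 23.07%


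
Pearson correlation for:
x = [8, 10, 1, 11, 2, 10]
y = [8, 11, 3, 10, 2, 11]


n=6, Σx=42, Σy=45, Σxy=401, Σx²=390, Σy²=419
r = (6×401 - 42×45)/√((6×390 - 42²)(6×419 - 45²))
= 516/√(576×489) = 516/√281664 ≈ 516/530.7203 ≈ 0.9723

r ≈ 0.9723


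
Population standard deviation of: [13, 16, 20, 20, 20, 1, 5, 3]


Mean = 98/8 = 49/4
  (13-49/4)²=9/16
  (16-49/4)²=225/16
  (20-49/4)²=961/16
  (20-49/4)²=961/16
  (20-49/4)²=961/16
  (1-49/4)²=2025/16
  (5-49/4)²=841/16
  (3-49/4)²=1369/16
Σ(x-μ)² = 919/2
σ² = (919/2)/8 = 919/16

σ = √(919/16) ≈ 7.5788


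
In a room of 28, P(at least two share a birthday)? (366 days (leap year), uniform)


P(all different) = Π(366-i)/366 for i=0..27
= 0.346570
P(match) = 1 - 0.346570 = 0.653430

P ≈ 0.6534 ≈ 65.34%


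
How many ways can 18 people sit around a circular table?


Circular arrangements of 18 distinct objects: fix one position to break rotational symmetry.
(n-1)! = 17! = 355687428096000

355687428096000


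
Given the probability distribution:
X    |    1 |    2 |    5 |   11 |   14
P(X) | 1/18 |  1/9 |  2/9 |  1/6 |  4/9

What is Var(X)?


E[X] = 85/9
E[X²] = 340/3
Var(X) = E[X²] - (E[X])² = 340/3 - 7225/81 = 1955/81

Var(X) = 1955/81 ≈ 24.1358


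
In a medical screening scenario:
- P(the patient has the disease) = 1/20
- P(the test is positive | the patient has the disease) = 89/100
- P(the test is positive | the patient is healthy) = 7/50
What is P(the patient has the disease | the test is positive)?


Using Bayes' theorem:
P(A|B) = P(B|A)·P(A) / P(B)

P(the test is positive) = 89/100 × 1/20 + 7/50 × 19/20
= 89/2000 + 133/1000 = 71/400

P(the patient has the disease|the test is positive) = (89/2000) / (71/400) = 89/355

P(the patient has the disease|the test is positive) = 89/355 ≈ 25.07%


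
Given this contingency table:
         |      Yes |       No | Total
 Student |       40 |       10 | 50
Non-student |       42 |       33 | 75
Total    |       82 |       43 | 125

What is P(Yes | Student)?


P(Yes | Student) = 40/(40+10) = 40/50 = 4/5

P(Yes|Student) = 4/5 ≈ 80.00%
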